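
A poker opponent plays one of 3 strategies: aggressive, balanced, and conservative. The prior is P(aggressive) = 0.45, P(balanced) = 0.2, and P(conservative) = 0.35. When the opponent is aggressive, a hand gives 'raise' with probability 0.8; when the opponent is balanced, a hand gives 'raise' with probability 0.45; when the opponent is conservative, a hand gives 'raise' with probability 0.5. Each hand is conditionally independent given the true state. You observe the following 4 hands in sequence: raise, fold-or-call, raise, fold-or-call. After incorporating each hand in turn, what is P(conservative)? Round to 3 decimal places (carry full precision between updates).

0.479

Apply Bayes' rule sequentially, carrying P(conservative) forward.
After 'raise': normaliser = 0.8·0.4500 + 0.45·0.2000 + 0.5·0.3500; P(aggressive) ≈ 0.5760, P(balanced) ≈ 0.1440, P(conservative) ≈ 0.2800
After 'fold-or-call': normaliser = 0.2·0.5760 + 0.55·0.1440 + 0.5·0.2800; P(aggressive) ≈ 0.3445, P(balanced) ≈ 0.2368, P(conservative) ≈ 0.4187
After 'raise': normaliser = 0.8·0.3445 + 0.45·0.2368 + 0.5·0.4187; P(aggressive) ≈ 0.4659, P(balanced) ≈ 0.1802, P(conservative) ≈ 0.3539
After 'fold-or-call': normaliser = 0.2·0.4659 + 0.55·0.1802 + 0.5·0.3539; P(aggressive) ≈ 0.2524, P(balanced) ≈ 0.2684, P(conservative) ≈ 0.4792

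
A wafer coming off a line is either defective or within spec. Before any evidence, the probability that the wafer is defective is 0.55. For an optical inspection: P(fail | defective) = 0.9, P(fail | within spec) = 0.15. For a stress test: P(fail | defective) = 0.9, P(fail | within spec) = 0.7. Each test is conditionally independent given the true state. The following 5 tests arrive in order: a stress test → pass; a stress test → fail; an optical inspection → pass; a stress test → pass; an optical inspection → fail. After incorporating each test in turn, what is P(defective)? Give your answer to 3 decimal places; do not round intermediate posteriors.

After a stress test='pass': P(defective) = 0.1·0.5500 / (0.1·0.5500 + 0.3·0.4500) ≈ 0.2895
After a stress test='fail': P(defective) = 0.9·0.2895 / (0.9·0.2895 + 0.7·0.7105) ≈ 0.3438
After an optical inspection='pass': P(defective) = 0.1·0.3438 / (0.1·0.3438 + 0.85·0.6562) ≈ 0.0580
After a stress test='pass': P(defective) = 0.1·0.0580 / (0.1·0.0580 + 0.3·0.9420) ≈ 0.0201
After an optical inspection='fail': P(defective) = 0.9·0.0201 / (0.9·0.0201 + 0.15·0.9799) ≈ 0.1097

0.110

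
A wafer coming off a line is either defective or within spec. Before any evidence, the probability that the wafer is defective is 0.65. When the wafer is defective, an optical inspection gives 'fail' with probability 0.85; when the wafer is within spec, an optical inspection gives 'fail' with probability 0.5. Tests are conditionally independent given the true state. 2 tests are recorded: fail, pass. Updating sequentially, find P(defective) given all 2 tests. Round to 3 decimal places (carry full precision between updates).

After 'fail': P(defective) = 0.85·0.6500 / (0.85·0.6500 + 0.5·0.3500) ≈ 0.7595
After 'pass': P(defective) = 0.15·0.7595 / (0.15·0.7595 + 0.5·0.2405) ≈ 0.4864

0.486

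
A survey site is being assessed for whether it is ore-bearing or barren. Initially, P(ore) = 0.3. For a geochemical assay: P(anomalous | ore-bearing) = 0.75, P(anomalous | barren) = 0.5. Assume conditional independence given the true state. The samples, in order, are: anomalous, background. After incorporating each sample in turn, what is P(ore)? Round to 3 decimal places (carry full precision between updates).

After 'anomalous': P(ore) = 0.75·0.3000 / (0.75·0.3000 + 0.5·0.7000) ≈ 0.3913
After 'background': P(ore) = 0.25·0.3913 / (0.25·0.3913 + 0.5·0.6087) ≈ 0.2432

0.243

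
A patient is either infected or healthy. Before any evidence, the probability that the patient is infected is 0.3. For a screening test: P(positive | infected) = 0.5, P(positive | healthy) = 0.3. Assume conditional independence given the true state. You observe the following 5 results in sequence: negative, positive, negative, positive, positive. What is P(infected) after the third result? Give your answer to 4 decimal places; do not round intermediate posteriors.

After 'negative': P(infected) = 0.5·0.3000 / (0.5·0.3000 + 0.7·0.7000) ≈ 0.2344
After 'positive': P(infected) = 0.5·0.2344 / (0.5·0.2344 + 0.3·0.7656) ≈ 0.3378
After 'negative': P(infected) = 0.5·0.3378 / (0.5·0.3378 + 0.7·0.6622) ≈ 0.2671

0.2671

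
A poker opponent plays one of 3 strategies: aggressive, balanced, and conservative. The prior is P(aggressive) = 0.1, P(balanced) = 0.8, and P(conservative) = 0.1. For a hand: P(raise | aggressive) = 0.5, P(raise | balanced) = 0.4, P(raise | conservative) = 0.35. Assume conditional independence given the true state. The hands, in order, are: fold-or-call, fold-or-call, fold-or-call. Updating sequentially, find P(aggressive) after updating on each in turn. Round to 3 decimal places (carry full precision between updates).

After 'fold-or-call': normaliser = 0.5·0.1000 + 0.6·0.8000 + 0.65·0.1000; P(aggressive) ≈ 0.0840, P(balanced) ≈ 0.8067, P(conservative) ≈ 0.1092
After 'fold-or-call': normaliser = 0.5·0.0840 + 0.6·0.8067 + 0.65·0.1092; P(aggressive) ≈ 0.0704, P(balanced) ≈ 0.8107, P(conservative) ≈ 0.1189
After 'fold-or-call': normaliser = 0.5·0.0704 + 0.6·0.8107 + 0.65·0.1189; P(aggressive) ≈ 0.0588, P(balanced) ≈ 0.8122, P(conservative) ≈ 0.1291

0.059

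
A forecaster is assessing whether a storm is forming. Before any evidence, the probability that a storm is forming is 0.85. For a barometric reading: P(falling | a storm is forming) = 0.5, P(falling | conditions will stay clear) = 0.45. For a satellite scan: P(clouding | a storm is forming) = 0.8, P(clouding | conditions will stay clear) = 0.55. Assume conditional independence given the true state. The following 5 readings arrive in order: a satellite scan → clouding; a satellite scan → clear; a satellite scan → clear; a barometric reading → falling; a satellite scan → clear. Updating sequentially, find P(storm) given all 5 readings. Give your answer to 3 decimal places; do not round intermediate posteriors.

0.446

Apply Bayes' rule sequentially, carrying P(storm) forward.
After a satellite scan='clouding': P(storm) = 0.8·0.8500 / (0.8·0.8500 + 0.55·0.1500) ≈ 0.8918
After a satellite scan='clear': P(storm) = 0.2·0.8918 / (0.2·0.8918 + 0.45·0.1082) ≈ 0.7856
After a satellite scan='clear': P(storm) = 0.2·0.7856 / (0.2·0.7856 + 0.45·0.2144) ≈ 0.6195
After a barometric reading='falling': P(storm) = 0.5·0.6195 / (0.5·0.6195 + 0.45·0.3805) ≈ 0.6440
After a satellite scan='clear': P(storm) = 0.2·0.6440 / (0.2·0.6440 + 0.45·0.3560) ≈ 0.4457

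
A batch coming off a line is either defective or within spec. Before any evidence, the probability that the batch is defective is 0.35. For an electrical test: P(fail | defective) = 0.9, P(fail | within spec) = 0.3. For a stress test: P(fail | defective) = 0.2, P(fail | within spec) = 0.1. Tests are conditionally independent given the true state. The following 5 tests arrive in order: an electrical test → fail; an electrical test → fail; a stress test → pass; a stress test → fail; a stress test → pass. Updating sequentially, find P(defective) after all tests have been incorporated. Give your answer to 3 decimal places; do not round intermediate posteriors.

Apply Bayes' rule sequentially, carrying P(defective) forward.
After an electrical test='fail': P(defective) = 0.9·0.3500 / (0.9·0.3500 + 0.3·0.6500) ≈ 0.6176
After an electrical test='fail': P(defective) = 0.9·0.6176 / (0.9·0.6176 + 0.3·0.3824) ≈ 0.8289
After a stress test='pass': P(defective) = 0.8·0.8289 / (0.8·0.8289 + 0.9·0.1711) ≈ 0.8116
After a stress test='fail': P(defective) = 0.2·0.8116 / (0.2·0.8116 + 0.1·0.1884) ≈ 0.8960
After a stress test='pass': P(defective) = 0.8·0.8960 / (0.8·0.8960 + 0.9·0.1040) ≈ 0.8845

0.885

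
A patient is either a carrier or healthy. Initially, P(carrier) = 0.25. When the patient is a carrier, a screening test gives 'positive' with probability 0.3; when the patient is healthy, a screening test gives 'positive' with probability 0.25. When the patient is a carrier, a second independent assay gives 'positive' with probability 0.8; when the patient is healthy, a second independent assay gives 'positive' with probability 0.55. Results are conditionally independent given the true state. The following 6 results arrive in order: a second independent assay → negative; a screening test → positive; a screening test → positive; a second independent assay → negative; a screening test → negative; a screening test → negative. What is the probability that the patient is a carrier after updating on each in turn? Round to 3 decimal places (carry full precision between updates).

0.076

After a second independent assay='negative': P(carrier) = 0.2·0.2500 / (0.2·0.2500 + 0.45·0.7500) ≈ 0.1290
After a screening test='positive': P(carrier) = 0.3·0.1290 / (0.3·0.1290 + 0.25·0.8710) ≈ 0.1509
After a screening test='positive': P(carrier) = 0.3·0.1509 / (0.3·0.1509 + 0.25·0.8491) ≈ 0.1758
After a second independent assay='negative': P(carrier) = 0.2·0.1758 / (0.2·0.1758 + 0.45·0.8242) ≈ 0.0866
After a screening test='negative': P(carrier) = 0.7·0.0866 / (0.7·0.0866 + 0.75·0.9134) ≈ 0.0813
After a screening test='negative': P(carrier) = 0.7·0.0813 / (0.7·0.0813 + 0.75·0.9187) ≈ 0.0763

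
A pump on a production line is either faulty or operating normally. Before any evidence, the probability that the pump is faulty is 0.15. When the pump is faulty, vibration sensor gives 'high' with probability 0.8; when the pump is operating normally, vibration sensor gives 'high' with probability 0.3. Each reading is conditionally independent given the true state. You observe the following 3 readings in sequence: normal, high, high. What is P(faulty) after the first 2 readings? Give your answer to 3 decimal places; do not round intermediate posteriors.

0.119

Each posterior becomes the prior for the next update.
After 'normal': P(faulty) = 0.2·0.1500 / (0.2·0.1500 + 0.7·0.8500) ≈ 0.0480
After 'high': P(faulty) = 0.8·0.0480 / (0.8·0.0480 + 0.3·0.9520) ≈ 0.1185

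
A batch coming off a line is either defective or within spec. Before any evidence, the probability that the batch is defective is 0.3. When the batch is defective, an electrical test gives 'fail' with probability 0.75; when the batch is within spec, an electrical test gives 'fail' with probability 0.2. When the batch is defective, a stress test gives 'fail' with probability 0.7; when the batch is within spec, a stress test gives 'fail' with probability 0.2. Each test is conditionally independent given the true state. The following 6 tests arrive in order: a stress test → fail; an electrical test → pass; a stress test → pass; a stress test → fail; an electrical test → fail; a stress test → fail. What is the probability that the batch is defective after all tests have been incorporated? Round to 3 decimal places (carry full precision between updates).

0.890

After a stress test='fail': P(defective) = 0.7·0.3000 / (0.7·0.3000 + 0.2·0.7000) ≈ 0.6000
After an electrical test='pass': P(defective) = 0.25·0.6000 / (0.25·0.6000 + 0.8·0.4000) ≈ 0.3191
After a stress test='pass': P(defective) = 0.3·0.3191 / (0.3·0.3191 + 0.8·0.6809) ≈ 0.1495
After a stress test='fail': P(defective) = 0.7·0.1495 / (0.7·0.1495 + 0.2·0.8505) ≈ 0.3809
After an electrical test='fail': P(defective) = 0.75·0.3809 / (0.75·0.3809 + 0.2·0.6191) ≈ 0.6976
After a stress test='fail': P(defective) = 0.7·0.6976 / (0.7·0.6976 + 0.2·0.3024) ≈ 0.8898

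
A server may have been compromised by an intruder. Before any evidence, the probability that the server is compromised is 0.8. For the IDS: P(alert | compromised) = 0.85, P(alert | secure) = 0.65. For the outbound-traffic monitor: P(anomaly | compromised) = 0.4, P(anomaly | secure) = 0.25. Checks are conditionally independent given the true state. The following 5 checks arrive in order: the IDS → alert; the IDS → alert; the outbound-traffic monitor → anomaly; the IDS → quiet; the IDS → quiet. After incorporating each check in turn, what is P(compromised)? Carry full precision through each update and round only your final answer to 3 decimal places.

0.668

After the IDS='alert': P(compromised) = 0.85·0.8000 / (0.85·0.8000 + 0.65·0.2000) ≈ 0.8395
After the IDS='alert': P(compromised) = 0.85·0.8395 / (0.85·0.8395 + 0.65·0.1605) ≈ 0.8725
After the outbound-traffic monitor='anomaly': P(compromised) = 0.4·0.8725 / (0.4·0.8725 + 0.25·0.1275) ≈ 0.9163
After the IDS='quiet': P(compromised) = 0.15·0.9163 / (0.15·0.9163 + 0.35·0.0837) ≈ 0.8243
After the IDS='quiet': P(compromised) = 0.15·0.8243 / (0.15·0.8243 + 0.35·0.1757) ≈ 0.6678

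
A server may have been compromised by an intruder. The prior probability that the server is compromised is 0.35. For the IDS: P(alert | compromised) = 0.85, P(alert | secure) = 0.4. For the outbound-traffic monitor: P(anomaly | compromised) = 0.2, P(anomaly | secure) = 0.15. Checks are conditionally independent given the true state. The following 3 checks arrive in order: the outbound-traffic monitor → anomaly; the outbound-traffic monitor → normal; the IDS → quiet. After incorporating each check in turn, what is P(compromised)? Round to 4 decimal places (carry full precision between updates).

Apply Bayes' rule sequentially, carrying P(compromised) forward.
After the outbound-traffic monitor='anomaly': P(compromised) = 0.2·0.3500 / (0.2·0.3500 + 0.15·0.6500) ≈ 0.4179
After the outbound-traffic monitor='normal': P(compromised) = 0.8·0.4179 / (0.8·0.4179 + 0.85·0.5821) ≈ 0.4032
After the IDS='quiet': P(compromised) = 0.15·0.4032 / (0.15·0.4032 + 0.6·0.5968) ≈ 0.1445

0.1445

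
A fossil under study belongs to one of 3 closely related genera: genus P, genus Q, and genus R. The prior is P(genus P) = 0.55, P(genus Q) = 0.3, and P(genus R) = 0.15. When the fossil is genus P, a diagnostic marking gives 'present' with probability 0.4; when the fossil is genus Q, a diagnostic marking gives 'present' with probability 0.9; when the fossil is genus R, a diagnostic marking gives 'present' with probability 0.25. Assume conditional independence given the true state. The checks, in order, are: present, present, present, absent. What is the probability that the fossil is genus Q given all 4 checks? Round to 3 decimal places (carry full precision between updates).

0.489

Each posterior becomes the prior for the next update.
After 'present': normaliser = 0.4·0.5500 + 0.9·0.3000 + 0.25·0.1500; P(genus P) ≈ 0.4171, P(genus Q) ≈ 0.5118, P(genus R) ≈ 0.0711
After 'present': normaliser = 0.4·0.4171 + 0.9·0.5118 + 0.25·0.0711; P(genus P) ≈ 0.2585, P(genus Q) ≈ 0.7139, P(genus R) ≈ 0.0275
After 'present': normaliser = 0.4·0.2585 + 0.9·0.7139 + 0.25·0.0275; P(genus P) ≈ 0.1374, P(genus Q) ≈ 0.8535, P(genus R) ≈ 0.0091
After 'absent': normaliser = 0.6·0.1374 + 0.1·0.8535 + 0.75·0.0091; P(genus P) ≈ 0.4720, P(genus Q) ≈ 0.4887, P(genus R) ≈ 0.0393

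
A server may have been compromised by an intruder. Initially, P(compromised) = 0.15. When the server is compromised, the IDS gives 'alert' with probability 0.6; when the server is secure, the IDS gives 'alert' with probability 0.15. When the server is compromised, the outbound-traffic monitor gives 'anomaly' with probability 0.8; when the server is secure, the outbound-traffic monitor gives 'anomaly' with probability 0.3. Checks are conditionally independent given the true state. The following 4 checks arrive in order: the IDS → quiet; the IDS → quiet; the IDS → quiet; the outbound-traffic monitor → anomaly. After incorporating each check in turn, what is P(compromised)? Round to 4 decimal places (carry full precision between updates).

Apply Bayes' rule sequentially, carrying P(compromised) forward.
After the IDS='quiet': P(compromised) = 0.4·0.1500 / (0.4·0.1500 + 0.85·0.8500) ≈ 0.0767
After the IDS='quiet': P(compromised) = 0.4·0.0767 / (0.4·0.0767 + 0.85·0.9233) ≈ 0.0376
After the IDS='quiet': P(compromised) = 0.4·0.0376 / (0.4·0.0376 + 0.85·0.9624) ≈ 0.0181
After the outbound-traffic monitor='anomaly': P(compromised) = 0.8·0.0181 / (0.8·0.0181 + 0.3·0.9819) ≈ 0.0467

0.0467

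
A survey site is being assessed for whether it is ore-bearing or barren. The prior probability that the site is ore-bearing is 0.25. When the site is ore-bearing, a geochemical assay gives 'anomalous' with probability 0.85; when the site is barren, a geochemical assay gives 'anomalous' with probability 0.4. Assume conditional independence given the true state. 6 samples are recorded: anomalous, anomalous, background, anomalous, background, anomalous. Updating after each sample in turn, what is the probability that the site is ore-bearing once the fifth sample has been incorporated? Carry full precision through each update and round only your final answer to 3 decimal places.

After 'anomalous': P(ore) = 0.85·0.2500 / (0.85·0.2500 + 0.4·0.7500) ≈ 0.4146
After 'anomalous': P(ore) = 0.85·0.4146 / (0.85·0.4146 + 0.4·0.5854) ≈ 0.6008
After 'background': P(ore) = 0.15·0.6008 / (0.15·0.6008 + 0.6·0.3992) ≈ 0.2734
After 'anomalous': P(ore) = 0.85·0.2734 / (0.85·0.2734 + 0.4·0.7266) ≈ 0.4443
After 'background': P(ore) = 0.15·0.4443 / (0.15·0.4443 + 0.6·0.5557) ≈ 0.1666

0.167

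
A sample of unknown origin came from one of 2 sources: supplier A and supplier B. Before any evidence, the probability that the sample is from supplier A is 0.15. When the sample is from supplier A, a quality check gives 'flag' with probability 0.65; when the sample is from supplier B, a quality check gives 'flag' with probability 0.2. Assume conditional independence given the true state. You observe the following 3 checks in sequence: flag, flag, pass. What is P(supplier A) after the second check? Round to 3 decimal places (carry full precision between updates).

Apply Bayes' rule sequentially, carrying P(supplier A) forward.
After 'flag': P(supplier A) = 0.65·0.1500 / (0.65·0.1500 + 0.2·0.8500) ≈ 0.3645
After 'flag': P(supplier A) = 0.65·0.3645 / (0.65·0.3645 + 0.2·0.6355) ≈ 0.6508

0.651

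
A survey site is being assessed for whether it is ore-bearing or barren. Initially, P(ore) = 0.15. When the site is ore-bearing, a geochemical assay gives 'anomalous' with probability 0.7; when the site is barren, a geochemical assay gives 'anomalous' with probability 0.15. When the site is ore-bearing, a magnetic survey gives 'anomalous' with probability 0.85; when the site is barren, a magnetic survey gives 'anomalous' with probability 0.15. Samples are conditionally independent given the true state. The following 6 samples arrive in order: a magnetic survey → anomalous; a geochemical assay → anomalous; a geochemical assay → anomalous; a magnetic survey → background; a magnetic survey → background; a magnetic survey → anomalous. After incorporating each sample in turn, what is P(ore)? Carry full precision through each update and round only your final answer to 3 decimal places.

Each posterior becomes the prior for the next update.
After a magnetic survey='anomalous': P(ore) = 0.85·0.1500 / (0.85·0.1500 + 0.15·0.8500) ≈ 0.5000
After a geochemical assay='anomalous': P(ore) = 0.7·0.5000 / (0.7·0.5000 + 0.15·0.5000) ≈ 0.8235
After a geochemical assay='anomalous': P(ore) = 0.7·0.8235 / (0.7·0.8235 + 0.15·0.1765) ≈ 0.9561
After a magnetic survey='background': P(ore) = 0.15·0.9561 / (0.15·0.9561 + 0.85·0.0439) ≈ 0.7935
After a magnetic survey='background': P(ore) = 0.15·0.7935 / (0.15·0.7935 + 0.85·0.2065) ≈ 0.4041
After a magnetic survey='anomalous': P(ore) = 0.85·0.4041 / (0.85·0.4041 + 0.15·0.5959) ≈ 0.7935

0.794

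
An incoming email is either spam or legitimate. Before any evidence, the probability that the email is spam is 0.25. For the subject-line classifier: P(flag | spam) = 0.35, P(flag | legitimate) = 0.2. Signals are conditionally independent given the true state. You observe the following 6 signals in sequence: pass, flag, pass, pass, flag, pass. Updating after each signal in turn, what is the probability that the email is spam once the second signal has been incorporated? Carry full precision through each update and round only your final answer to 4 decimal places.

After 'pass': P(spam) = 0.65·0.2500 / (0.65·0.2500 + 0.8·0.7500) ≈ 0.2131
After 'flag': P(spam) = 0.35·0.2131 / (0.35·0.2131 + 0.2·0.7869) ≈ 0.3216

0.3216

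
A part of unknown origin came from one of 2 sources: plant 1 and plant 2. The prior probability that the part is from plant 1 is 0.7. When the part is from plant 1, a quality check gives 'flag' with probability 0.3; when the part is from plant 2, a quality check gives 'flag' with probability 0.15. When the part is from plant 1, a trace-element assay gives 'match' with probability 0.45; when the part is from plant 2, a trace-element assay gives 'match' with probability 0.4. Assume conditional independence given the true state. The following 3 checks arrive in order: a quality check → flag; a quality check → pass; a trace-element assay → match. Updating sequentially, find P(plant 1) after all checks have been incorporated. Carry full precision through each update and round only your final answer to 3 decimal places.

0.812

Apply Bayes' rule sequentially, carrying P(plant 1) forward.
After a quality check='flag': P(plant 1) = 0.3·0.7000 / (0.3·0.7000 + 0.15·0.3000) ≈ 0.8235
After a quality check='pass': P(plant 1) = 0.7·0.8235 / (0.7·0.8235 + 0.85·0.1765) ≈ 0.7935
After a trace-element assay='match': P(plant 1) = 0.45·0.7935 / (0.45·0.7935 + 0.4·0.2065) ≈ 0.8122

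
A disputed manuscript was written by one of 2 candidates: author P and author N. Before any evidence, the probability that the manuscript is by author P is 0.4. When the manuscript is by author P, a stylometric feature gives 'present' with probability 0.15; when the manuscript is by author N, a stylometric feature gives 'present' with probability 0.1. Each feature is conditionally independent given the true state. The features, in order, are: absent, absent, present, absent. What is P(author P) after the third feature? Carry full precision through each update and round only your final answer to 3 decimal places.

Apply Bayes' rule sequentially, carrying P(author P) forward.
After 'absent': P(author P) = 0.85·0.4000 / (0.85·0.4000 + 0.9·0.6000) ≈ 0.3864
After 'absent': P(author P) = 0.85·0.3864 / (0.85·0.3864 + 0.9·0.6136) ≈ 0.3729
After 'present': P(author P) = 0.15·0.3729 / (0.15·0.3729 + 0.1·0.6271) ≈ 0.4715

0.471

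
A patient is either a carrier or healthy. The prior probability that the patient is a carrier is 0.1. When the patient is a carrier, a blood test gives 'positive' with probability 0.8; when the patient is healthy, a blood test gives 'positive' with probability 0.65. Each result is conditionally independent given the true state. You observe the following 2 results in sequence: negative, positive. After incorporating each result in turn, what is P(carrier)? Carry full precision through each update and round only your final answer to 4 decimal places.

After 'negative': P(carrier) = 0.2·0.1000 / (0.2·0.1000 + 0.35·0.9000) ≈ 0.0597
After 'positive': P(carrier) = 0.8·0.0597 / (0.8·0.0597 + 0.65·0.9403) ≈ 0.0725

0.0725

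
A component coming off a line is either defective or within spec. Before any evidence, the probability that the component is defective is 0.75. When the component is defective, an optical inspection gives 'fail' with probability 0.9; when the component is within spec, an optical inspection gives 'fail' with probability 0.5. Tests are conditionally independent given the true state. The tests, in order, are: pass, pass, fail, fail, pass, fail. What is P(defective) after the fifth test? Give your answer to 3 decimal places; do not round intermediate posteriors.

After 'pass': P(defective) = 0.1·0.7500 / (0.1·0.7500 + 0.5·0.2500) ≈ 0.3750
After 'pass': P(defective) = 0.1·0.3750 / (0.1·0.3750 + 0.5·0.6250) ≈ 0.1071
After 'fail': P(defective) = 0.9·0.1071 / (0.9·0.1071 + 0.5·0.8929) ≈ 0.1776
After 'fail': P(defective) = 0.9·0.1776 / (0.9·0.1776 + 0.5·0.8224) ≈ 0.2800
After 'pass': P(defective) = 0.1·0.2800 / (0.1·0.2800 + 0.5·0.7200) ≈ 0.0721

0.072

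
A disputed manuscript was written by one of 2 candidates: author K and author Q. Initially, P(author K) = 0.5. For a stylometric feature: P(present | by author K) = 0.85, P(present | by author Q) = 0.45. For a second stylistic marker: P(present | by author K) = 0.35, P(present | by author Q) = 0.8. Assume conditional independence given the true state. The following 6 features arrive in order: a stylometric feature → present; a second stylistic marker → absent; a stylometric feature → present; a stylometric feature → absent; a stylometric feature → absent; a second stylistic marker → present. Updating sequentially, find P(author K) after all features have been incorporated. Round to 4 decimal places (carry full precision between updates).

After a stylometric feature='present': P(author K) = 0.85·0.5000 / (0.85·0.5000 + 0.45·0.5000) ≈ 0.6538
After a second stylistic marker='absent': P(author K) = 0.65·0.6538 / (0.65·0.6538 + 0.2·0.3462) ≈ 0.8599
After a stylometric feature='present': P(author K) = 0.85·0.8599 / (0.85·0.8599 + 0.45·0.1401) ≈ 0.9206
After a stylometric feature='absent': P(author K) = 0.15·0.9206 / (0.15·0.9206 + 0.55·0.0794) ≈ 0.7598
After a stylometric feature='absent': P(author K) = 0.15·0.7598 / (0.15·0.7598 + 0.55·0.2402) ≈ 0.4631
After a second stylistic marker='present': P(author K) = 0.35·0.4631 / (0.35·0.4631 + 0.8·0.5369) ≈ 0.2740

0.2740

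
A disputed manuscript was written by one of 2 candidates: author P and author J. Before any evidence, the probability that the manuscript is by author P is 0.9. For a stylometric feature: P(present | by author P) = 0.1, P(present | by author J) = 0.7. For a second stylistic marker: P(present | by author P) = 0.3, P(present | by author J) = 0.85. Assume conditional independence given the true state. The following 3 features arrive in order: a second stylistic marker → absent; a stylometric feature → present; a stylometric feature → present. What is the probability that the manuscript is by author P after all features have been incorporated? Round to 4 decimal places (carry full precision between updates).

After a second stylistic marker='absent': P(author P) = 0.7·0.9000 / (0.7·0.9000 + 0.15·0.1000) ≈ 0.9767
After a stylometric feature='present': P(author P) = 0.1·0.9767 / (0.1·0.9767 + 0.7·0.0233) ≈ 0.8571
After a stylometric feature='present': P(author P) = 0.1·0.8571 / (0.1·0.8571 + 0.7·0.1429) ≈ 0.4615

0.4615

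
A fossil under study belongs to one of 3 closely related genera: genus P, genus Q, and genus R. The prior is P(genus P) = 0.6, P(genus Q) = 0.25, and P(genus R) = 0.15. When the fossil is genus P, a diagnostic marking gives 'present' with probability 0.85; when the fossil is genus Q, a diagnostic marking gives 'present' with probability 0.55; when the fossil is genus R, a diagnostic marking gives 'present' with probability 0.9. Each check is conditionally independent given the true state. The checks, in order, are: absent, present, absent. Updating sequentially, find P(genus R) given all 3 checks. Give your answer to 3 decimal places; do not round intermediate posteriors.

After 'absent': normaliser = 0.15·0.6000 + 0.45·0.2500 + 0.1·0.1500; P(genus P) ≈ 0.4138, P(genus Q) ≈ 0.5172, P(genus R) ≈ 0.0690
After 'present': normaliser = 0.85·0.4138 + 0.55·0.5172 + 0.9·0.0690; P(genus P) ≈ 0.5037, P(genus Q) ≈ 0.4074, P(genus R) ≈ 0.0889
After 'absent': normaliser = 0.15·0.5037 + 0.45·0.4074 + 0.1·0.0889; P(genus P) ≈ 0.2822, P(genus Q) ≈ 0.6846, P(genus R) ≈ 0.0332

0.033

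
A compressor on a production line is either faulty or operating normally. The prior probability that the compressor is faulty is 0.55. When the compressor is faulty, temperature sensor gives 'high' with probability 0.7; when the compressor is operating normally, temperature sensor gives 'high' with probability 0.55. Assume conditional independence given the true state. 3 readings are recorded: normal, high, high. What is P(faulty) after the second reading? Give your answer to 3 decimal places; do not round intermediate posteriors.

0.509

After 'normal': P(faulty) = 0.3·0.5500 / (0.3·0.5500 + 0.45·0.4500) ≈ 0.4490
After 'high': P(faulty) = 0.7·0.4490 / (0.7·0.4490 + 0.55·0.5510) ≈ 0.5091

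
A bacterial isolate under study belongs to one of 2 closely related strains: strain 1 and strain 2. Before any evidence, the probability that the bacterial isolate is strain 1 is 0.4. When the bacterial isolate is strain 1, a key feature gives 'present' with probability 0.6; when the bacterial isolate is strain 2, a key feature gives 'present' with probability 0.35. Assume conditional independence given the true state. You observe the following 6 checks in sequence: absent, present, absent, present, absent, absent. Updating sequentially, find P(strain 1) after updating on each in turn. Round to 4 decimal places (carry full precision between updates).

Apply Bayes' rule sequentially, carrying P(strain 1) forward.
After 'absent': P(strain 1) = 0.4·0.4000 / (0.4·0.4000 + 0.65·0.6000) ≈ 0.2909
After 'present': P(strain 1) = 0.6·0.2909 / (0.6·0.2909 + 0.35·0.7091) ≈ 0.4129
After 'absent': P(strain 1) = 0.4·0.4129 / (0.4·0.4129 + 0.65·0.5871) ≈ 0.3021
After 'present': P(strain 1) = 0.6·0.3021 / (0.6·0.3021 + 0.35·0.6979) ≈ 0.4259
After 'absent': P(strain 1) = 0.4·0.4259 / (0.4·0.4259 + 0.65·0.5741) ≈ 0.3135
After 'absent': P(strain 1) = 0.4·0.3135 / (0.4·0.3135 + 0.65·0.6865) ≈ 0.2193

0.2193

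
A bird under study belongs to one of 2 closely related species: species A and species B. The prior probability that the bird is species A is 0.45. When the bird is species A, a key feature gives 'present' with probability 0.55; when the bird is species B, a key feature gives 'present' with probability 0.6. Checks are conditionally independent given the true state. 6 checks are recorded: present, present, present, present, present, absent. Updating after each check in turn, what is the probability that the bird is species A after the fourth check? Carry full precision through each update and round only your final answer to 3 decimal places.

After 'present': P(species A) = 0.55·0.4500 / (0.55·0.4500 + 0.6·0.5500) ≈ 0.4286
After 'present': P(species A) = 0.55·0.4286 / (0.55·0.4286 + 0.6·0.5714) ≈ 0.4074
After 'present': P(species A) = 0.55·0.4074 / (0.55·0.4074 + 0.6·0.5926) ≈ 0.3866
After 'present': P(species A) = 0.55·0.3866 / (0.55·0.3866 + 0.6·0.6134) ≈ 0.3662

0.366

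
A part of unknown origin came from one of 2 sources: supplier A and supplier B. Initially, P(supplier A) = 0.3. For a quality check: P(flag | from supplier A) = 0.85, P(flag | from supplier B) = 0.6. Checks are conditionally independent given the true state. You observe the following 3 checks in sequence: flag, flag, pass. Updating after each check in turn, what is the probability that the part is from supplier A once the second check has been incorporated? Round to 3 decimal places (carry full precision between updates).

0.462

After 'flag': P(supplier A) = 0.85·0.3000 / (0.85·0.3000 + 0.6·0.7000) ≈ 0.3778
After 'flag': P(supplier A) = 0.85·0.3778 / (0.85·0.3778 + 0.6·0.6222) ≈ 0.4624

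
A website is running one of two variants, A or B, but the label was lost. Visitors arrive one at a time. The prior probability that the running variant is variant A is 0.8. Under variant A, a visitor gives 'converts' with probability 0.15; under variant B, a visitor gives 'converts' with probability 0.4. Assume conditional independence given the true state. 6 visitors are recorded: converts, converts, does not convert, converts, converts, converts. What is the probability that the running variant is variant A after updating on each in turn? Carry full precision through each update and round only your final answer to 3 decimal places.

0.040

After 'converts': P(A) = 0.15·0.8000 / (0.15·0.8000 + 0.4·0.2000) ≈ 0.6000
After 'converts': P(A) = 0.15·0.6000 / (0.15·0.6000 + 0.4·0.4000) ≈ 0.3600
After 'does not convert': P(A) = 0.85·0.3600 / (0.85·0.3600 + 0.6·0.6400) ≈ 0.4435
After 'converts': P(A) = 0.15·0.4435 / (0.15·0.4435 + 0.4·0.5565) ≈ 0.2301
After 'converts': P(A) = 0.15·0.2301 / (0.15·0.2301 + 0.4·0.7699) ≈ 0.1008
After 'converts': P(A) = 0.15·0.1008 / (0.15·0.1008 + 0.4·0.8992) ≈ 0.0403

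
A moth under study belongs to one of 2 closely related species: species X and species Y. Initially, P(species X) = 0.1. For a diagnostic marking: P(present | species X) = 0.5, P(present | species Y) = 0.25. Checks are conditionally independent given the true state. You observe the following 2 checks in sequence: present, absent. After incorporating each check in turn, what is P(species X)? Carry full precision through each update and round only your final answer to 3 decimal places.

0.129

After 'present': P(species X) = 0.5·0.1000 / (0.5·0.1000 + 0.25·0.9000) ≈ 0.1818
After 'absent': P(species X) = 0.5·0.1818 / (0.5·0.1818 + 0.75·0.8182) ≈ 0.1290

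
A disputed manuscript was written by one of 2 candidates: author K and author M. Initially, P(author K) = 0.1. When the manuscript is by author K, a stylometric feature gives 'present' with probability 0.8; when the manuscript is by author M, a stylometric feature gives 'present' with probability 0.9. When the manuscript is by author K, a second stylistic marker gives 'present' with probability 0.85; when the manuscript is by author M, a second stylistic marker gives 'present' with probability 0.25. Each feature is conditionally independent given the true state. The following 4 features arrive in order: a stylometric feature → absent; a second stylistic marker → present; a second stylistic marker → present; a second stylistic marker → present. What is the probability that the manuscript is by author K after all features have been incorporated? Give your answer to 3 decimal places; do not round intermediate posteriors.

0.897

Apply Bayes' rule sequentially, carrying P(author K) forward.
After a stylometric feature='absent': P(author K) = 0.2·0.1000 / (0.2·0.1000 + 0.1·0.9000) ≈ 0.1818
After a second stylistic marker='present': P(author K) = 0.85·0.1818 / (0.85·0.1818 + 0.25·0.8182) ≈ 0.4304
After a second stylistic marker='present': P(author K) = 0.85·0.4304 / (0.85·0.4304 + 0.25·0.5696) ≈ 0.7198
After a second stylistic marker='present': P(author K) = 0.85·0.7198 / (0.85·0.7198 + 0.25·0.2802) ≈ 0.8973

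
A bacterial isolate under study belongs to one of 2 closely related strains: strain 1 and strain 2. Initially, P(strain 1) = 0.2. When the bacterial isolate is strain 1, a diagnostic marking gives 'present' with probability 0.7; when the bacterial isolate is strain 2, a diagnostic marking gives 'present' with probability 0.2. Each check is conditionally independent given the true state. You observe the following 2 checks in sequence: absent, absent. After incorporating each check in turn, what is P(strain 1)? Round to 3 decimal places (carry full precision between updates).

0.034

Apply Bayes' rule sequentially, carrying P(strain 1) forward.
After 'absent': P(strain 1) = 0.3·0.2000 / (0.3·0.2000 + 0.8·0.8000) ≈ 0.0857
After 'absent': P(strain 1) = 0.3·0.0857 / (0.3·0.0857 + 0.8·0.9143) ≈ 0.0340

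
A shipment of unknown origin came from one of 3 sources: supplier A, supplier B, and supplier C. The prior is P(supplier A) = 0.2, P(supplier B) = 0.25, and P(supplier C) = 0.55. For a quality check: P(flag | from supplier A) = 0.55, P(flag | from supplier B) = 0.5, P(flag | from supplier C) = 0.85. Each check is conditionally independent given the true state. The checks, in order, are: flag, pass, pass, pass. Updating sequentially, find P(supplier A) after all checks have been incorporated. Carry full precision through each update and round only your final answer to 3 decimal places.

Each posterior becomes the prior for the next update.
After 'flag': normaliser = 0.55·0.2000 + 0.5·0.2500 + 0.85·0.5500; P(supplier A) ≈ 0.1566, P(supplier B) ≈ 0.1779, P(supplier C) ≈ 0.6655
After 'pass': normaliser = 0.45·0.1566 + 0.5·0.1779 + 0.15·0.6655; P(supplier A) ≈ 0.2718, P(supplier B) ≈ 0.3432, P(supplier C) ≈ 0.3850
After 'pass': normaliser = 0.45·0.2718 + 0.5·0.3432 + 0.15·0.3850; P(supplier A) ≈ 0.3478, P(supplier B) ≈ 0.4879, P(supplier C) ≈ 0.1642
After 'pass': normaliser = 0.45·0.3478 + 0.5·0.4879 + 0.15·0.1642; P(supplier A) ≈ 0.3682, P(supplier B) ≈ 0.5739, P(supplier C) ≈ 0.0580

0.368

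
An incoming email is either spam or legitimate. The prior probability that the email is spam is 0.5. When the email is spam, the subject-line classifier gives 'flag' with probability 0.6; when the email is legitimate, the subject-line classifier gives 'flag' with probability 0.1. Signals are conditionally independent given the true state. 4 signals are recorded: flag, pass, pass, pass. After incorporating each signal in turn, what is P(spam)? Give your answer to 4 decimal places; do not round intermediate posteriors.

0.3450

After 'flag': P(spam) = 0.6·0.5000 / (0.6·0.5000 + 0.1·0.5000) ≈ 0.8571
After 'pass': P(spam) = 0.4·0.8571 / (0.4·0.8571 + 0.9·0.1429) ≈ 0.7273
After 'pass': P(spam) = 0.4·0.7273 / (0.4·0.7273 + 0.9·0.2727) ≈ 0.5424
After 'pass': P(spam) = 0.4·0.5424 / (0.4·0.5424 + 0.9·0.4576) ≈ 0.3450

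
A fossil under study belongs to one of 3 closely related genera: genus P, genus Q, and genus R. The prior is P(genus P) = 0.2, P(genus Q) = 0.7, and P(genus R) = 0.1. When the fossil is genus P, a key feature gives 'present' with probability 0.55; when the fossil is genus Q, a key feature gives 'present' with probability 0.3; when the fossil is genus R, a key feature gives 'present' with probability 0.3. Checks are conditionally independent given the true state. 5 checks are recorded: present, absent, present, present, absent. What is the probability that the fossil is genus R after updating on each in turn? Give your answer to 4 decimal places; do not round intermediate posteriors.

After 'present': normaliser = 0.55·0.2000 + 0.3·0.7000 + 0.3·0.1000; P(genus P) ≈ 0.3143, P(genus Q) ≈ 0.6000, P(genus R) ≈ 0.0857
After 'absent': normaliser = 0.45·0.3143 + 0.7·0.6000 + 0.7·0.0857; P(genus P) ≈ 0.2276, P(genus Q) ≈ 0.6759, P(genus R) ≈ 0.0966
After 'present': normaliser = 0.55·0.2276 + 0.3·0.6759 + 0.3·0.0966; P(genus P) ≈ 0.3507, P(genus Q) ≈ 0.5681, P(genus R) ≈ 0.0812
After 'present': normaliser = 0.55·0.3507 + 0.3·0.5681 + 0.3·0.0812; P(genus P) ≈ 0.4976, P(genus Q) ≈ 0.4396, P(genus R) ≈ 0.0628
After 'absent': normaliser = 0.45·0.4976 + 0.7·0.4396 + 0.7·0.0628; P(genus P) ≈ 0.3890, P(genus Q) ≈ 0.5346, P(genus R) ≈ 0.0764

0.0764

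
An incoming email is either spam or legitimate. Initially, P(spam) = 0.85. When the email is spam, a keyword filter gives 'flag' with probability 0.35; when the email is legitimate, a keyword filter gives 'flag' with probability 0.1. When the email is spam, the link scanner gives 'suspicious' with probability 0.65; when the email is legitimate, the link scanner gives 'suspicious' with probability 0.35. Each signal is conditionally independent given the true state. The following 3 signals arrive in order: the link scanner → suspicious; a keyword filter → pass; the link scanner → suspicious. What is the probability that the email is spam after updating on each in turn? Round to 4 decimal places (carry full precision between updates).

0.9338

After the link scanner='suspicious': P(spam) = 0.65·0.8500 / (0.65·0.8500 + 0.35·0.1500) ≈ 0.9132
After a keyword filter='pass': P(spam) = 0.65·0.9132 / (0.65·0.9132 + 0.9·0.0868) ≈ 0.8837
After the link scanner='suspicious': P(spam) = 0.65·0.8837 / (0.65·0.8837 + 0.35·0.1163) ≈ 0.9338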